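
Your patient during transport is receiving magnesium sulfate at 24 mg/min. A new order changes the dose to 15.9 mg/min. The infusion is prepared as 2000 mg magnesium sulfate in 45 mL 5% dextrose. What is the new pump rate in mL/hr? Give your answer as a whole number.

15.9 mg/min × 60 min/hr = 954 mg/hr
Concentration = 2000 mg ÷ 45 mL = 44.44444 mg/mL
Rate = 954 mg/hr ÷ 44.44444 mg/mL = 21.465 mL/hr

21 mL/hr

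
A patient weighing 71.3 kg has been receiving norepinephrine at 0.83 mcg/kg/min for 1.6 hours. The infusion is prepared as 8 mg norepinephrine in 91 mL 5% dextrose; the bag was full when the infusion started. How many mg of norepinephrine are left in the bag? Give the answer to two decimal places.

2.32 mg

Dose = 0.83 mcg/kg/min × 71.3 kg = 59.179 mcg/min
59.179 mcg/min × 60 min/hr = 3550.74 mcg/hr
Concentration = 8 mg ÷ 91 mL = 0.08791209 mg/mL = 87.91209 mcg/mL
Rate = 3550.74 mcg/hr ÷ 87.91209 mcg/mL = 40.38967 mL/hr
Volume infused = 40.38967 mL/hr × 1.6 hr = 64.62347 mL
Volume remaining = 91 − 64.62347 = 26.37653 mL
Drug remaining = 26.37653 mL × 87.91209 mcg/mL = 2318.816 mcg = 2.318816 mg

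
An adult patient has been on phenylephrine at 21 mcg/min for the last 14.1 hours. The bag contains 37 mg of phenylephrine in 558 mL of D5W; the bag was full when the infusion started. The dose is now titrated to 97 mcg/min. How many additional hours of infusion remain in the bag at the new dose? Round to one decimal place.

3.3 hours

Initial rate:
21 mcg/min × 60 min/hr = 1260 mcg/hr
Concentration = 37 mg ÷ 558 mL = 0.06630824 mg/mL = 66.30824 mcg/mL
Rate = 1260 mcg/hr ÷ 66.30824 mcg/mL = 19.00216 mL/hr
Volume infused so far = 19.00216 mL/hr × 14.1 hr = 267.9305 mL
Volume remaining = 558 − 267.9305 = 290.0695 mL
New rate:
97 mcg/min × 60 min/hr = 5820 mcg/hr
Rate = 5820 mcg/hr ÷ 66.30824 mcg/mL = 87.77189 mL/hr
Time remaining = 290.0695 mL ÷ 87.77189 mL/hr = 3.304811 hr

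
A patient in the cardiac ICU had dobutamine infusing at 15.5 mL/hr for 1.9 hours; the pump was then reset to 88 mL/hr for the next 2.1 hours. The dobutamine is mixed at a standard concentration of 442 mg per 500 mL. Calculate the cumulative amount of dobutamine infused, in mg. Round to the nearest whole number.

Concentration = 442 mg ÷ 500 mL = 0.884 mg/mL
Stage 1: 15.5 mL/hr × 1.9 hr = 29.45 mL → 29.45 mL × 0.884 mg/mL = 26.0338 mg
Stage 2: 88 mL/hr × 2.1 hr = 184.8 mL → 184.8 mL × 0.884 mg/mL = 163.3632 mg
Total = 26.0338 + 163.3632 = 189.397 mg

189 mg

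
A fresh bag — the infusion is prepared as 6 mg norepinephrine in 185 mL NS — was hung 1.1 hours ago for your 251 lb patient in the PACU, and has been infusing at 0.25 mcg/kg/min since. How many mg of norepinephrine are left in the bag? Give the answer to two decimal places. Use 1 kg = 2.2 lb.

4.12 mg

Weight = 251 lb ÷ 2.2 lb/kg = 114.0909 kg
Dose = 0.25 mcg/kg/min × 114.0909 kg = 28.52273 mcg/min
28.52273 mcg/min × 60 min/hr = 1711.364 mcg/hr
Concentration = 6 mg ÷ 185 mL = 0.03243243 mg/mL = 32.43243 mcg/mL
Rate = 1711.364 mcg/hr ÷ 32.43243 mcg/mL = 52.76705 mL/hr
Volume infused = 52.76705 mL/hr × 1.1 hr = 58.04375 mL
Volume remaining = 185 − 58.04375 = 126.9563 mL
Drug remaining = 126.9563 mL × 32.43243 mcg/mL = 4117.5 mcg = 4.1175 mg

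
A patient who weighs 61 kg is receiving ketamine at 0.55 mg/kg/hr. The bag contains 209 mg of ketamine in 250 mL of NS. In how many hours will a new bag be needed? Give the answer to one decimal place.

Dose = 0.55 mg/kg/hr × 61 kg = 33.55 mg/hr
Concentration = 209 mg ÷ 250 mL = 0.836 mg/mL
Rate = 33.55 mg/hr ÷ 0.836 mg/mL = 40.13158 mL/hr
Duration = 250 mL ÷ 40.13158 mL/hr = 6.229508 hr

6.2 hours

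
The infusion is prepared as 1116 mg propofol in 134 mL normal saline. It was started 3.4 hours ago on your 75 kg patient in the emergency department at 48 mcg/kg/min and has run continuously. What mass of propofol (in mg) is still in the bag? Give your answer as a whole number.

382 mg

Dose = 48 mcg/kg/min × 75 kg = 3600 mcg/min
3600 mcg/min × 60 min/hr = 216000 mcg/hr
Concentration = 1116 mg ÷ 134 mL = 8.328358 mg/mL = 8328.358 mcg/mL
Rate = 216000 mcg/hr ÷ 8328.358 mcg/mL = 25.93548 mL/hr
Volume infused = 25.93548 mL/hr × 3.4 hr = 88.18065 mL
Volume remaining = 134 − 88.18065 = 45.81935 mL
Drug remaining = 45.81935 mL × 8328.358 mcg/mL = 381600 mcg = 381.6 mg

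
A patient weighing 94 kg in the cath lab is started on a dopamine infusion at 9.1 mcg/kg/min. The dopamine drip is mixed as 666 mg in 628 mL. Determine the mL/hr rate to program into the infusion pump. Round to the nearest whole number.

48 mL/hr

Dose = 9.1 mcg/kg/min × 94 kg = 855.4 mcg/min
855.4 mcg/min × 60 min/hr = 51324 mcg/hr
Concentration = 666 mg ÷ 628 mL = 1.06051 mg/mL = 1060.51 mcg/mL
Rate = 51324 mcg/hr ÷ 1060.51 mcg/mL = 48.3956 mL/hr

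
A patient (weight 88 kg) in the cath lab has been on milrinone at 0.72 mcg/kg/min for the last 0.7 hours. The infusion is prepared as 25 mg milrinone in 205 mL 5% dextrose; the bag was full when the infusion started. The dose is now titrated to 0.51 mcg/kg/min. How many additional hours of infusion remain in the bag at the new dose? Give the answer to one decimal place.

Initial rate:
Dose = 0.72 mcg/kg/min × 88 kg = 63.36 mcg/min
63.36 mcg/min × 60 min/hr = 3801.6 mcg/hr
Concentration = 25 mg ÷ 205 mL = 0.1219512 mg/mL = 121.9512 mcg/mL
Rate = 3801.6 mcg/hr ÷ 121.9512 mcg/mL = 31.17312 mL/hr
Volume infused so far = 31.17312 mL/hr × 0.7 hr = 21.82118 mL
Volume remaining = 205 − 21.82118 = 183.1788 mL
New rate:
Dose = 0.51 mcg/kg/min × 88 kg = 44.88 mcg/min
44.88 mcg/min × 60 min/hr = 2692.8 mcg/hr
Rate = 2692.8 mcg/hr ÷ 121.9512 mcg/mL = 22.08096 mL/hr
Time remaining = 183.1788 mL ÷ 22.08096 mL/hr = 8.295781 hr

8.3 hours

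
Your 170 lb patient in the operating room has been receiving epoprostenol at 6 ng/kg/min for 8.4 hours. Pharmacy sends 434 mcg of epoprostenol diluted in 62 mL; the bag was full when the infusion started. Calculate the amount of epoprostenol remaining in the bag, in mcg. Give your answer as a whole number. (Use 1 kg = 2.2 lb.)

Weight = 170 lb ÷ 2.2 lb/kg = 77.27273 kg
Dose = 6 ng/kg/min × 77.27273 kg = 463.6364 ng/min
463.6364 ng/min × 60 min/hr = 27818.18 ng/hr
Concentration = 434 mcg ÷ 62 mL = 7 mcg/mL = 7000 ng/mL
Rate = 27818.18 ng/hr ÷ 7000 ng/mL = 3.974026 mL/hr
Volume infused = 3.974026 mL/hr × 8.4 hr = 33.38182 mL
Volume remaining = 62 − 33.38182 = 28.61818 mL
Drug remaining = 28.61818 mL × 7000 ng/mL = 200327.3 ng = 200.3273 mcg

200 mcg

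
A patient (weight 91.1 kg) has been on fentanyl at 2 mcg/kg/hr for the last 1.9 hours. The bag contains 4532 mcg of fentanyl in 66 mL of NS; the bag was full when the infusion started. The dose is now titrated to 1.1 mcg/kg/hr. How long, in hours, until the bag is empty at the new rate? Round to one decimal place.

41.8 hours

Initial rate:
Dose = 2 mcg/kg/hr × 91.1 kg = 182.2 mcg/hr
Concentration = 4532 mcg ÷ 66 mL = 68.66667 mcg/mL
Rate = 182.2 mcg/hr ÷ 68.66667 mcg/mL = 2.653398 mL/hr
Volume infused so far = 2.653398 mL/hr × 1.9 hr = 5.041456 mL
Volume remaining = 66 − 5.041456 = 60.95854 mL
New rate:
Dose = 1.1 mcg/kg/hr × 91.1 kg = 100.21 mcg/hr
Rate = 100.21 mcg/hr ÷ 68.66667 mcg/mL = 1.459369 mL/hr
Time remaining = 60.95854 mL ÷ 1.459369 mL/hr = 41.77048 hr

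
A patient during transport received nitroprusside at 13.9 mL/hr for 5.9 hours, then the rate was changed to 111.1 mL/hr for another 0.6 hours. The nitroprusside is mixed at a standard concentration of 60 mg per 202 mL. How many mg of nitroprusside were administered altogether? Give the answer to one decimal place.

44.2 mg

Concentration = 60 mg ÷ 202 mL = 0.2970297 mg/mL
Stage 1: 13.9 mL/hr × 5.9 hr = 82.01 mL → 82.01 mL × 0.2970297 mg/mL = 24.35941 mg
Stage 2: 111.1 mL/hr × 0.6 hr = 66.66 mL → 66.66 mL × 0.2970297 mg/mL = 19.8 mg
Total = 24.35941 + 19.8 = 44.15941 mg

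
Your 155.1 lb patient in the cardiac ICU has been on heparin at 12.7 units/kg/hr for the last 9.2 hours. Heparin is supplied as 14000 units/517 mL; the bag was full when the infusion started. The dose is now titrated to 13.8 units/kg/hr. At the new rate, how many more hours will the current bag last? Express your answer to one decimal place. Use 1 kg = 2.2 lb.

Initial rate:
Weight = 155.1 lb ÷ 2.2 lb/kg = 70.5 kg
Dose = 12.7 units/kg/hr × 70.5 kg = 895.35 units/hr
Concentration = 14000 units ÷ 517 mL = 27.0793 units/mL
Rate = 895.35 units/hr ÷ 27.0793 units/mL = 33.064 mL/hr
Volume infused so far = 33.064 mL/hr × 9.2 hr = 304.1888 mL
Volume remaining = 517 − 304.1888 = 212.8112 mL
New rate:
Dose = 13.8 units/kg/hr × 70.5 kg = 972.9 units/hr
Rate = 972.9 units/hr ÷ 27.0793 units/mL = 35.92781 mL/hr
Time remaining = 212.8112 mL ÷ 35.92781 mL/hr = 5.923301 hr

5.9 hours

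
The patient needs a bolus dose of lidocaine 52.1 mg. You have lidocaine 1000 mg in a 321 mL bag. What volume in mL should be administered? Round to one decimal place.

16.7 mL

Concentration = 1000 mg ÷ 321 mL = 3.115265 mg/mL
Volume = 52.1 mg ÷ 3.115265 mg/mL = 16.7241 mL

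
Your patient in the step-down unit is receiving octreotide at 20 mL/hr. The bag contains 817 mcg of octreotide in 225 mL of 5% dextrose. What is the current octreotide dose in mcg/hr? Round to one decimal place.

Concentration = 817 mcg ÷ 225 mL = 3.631111 mcg/mL
Drug rate = 20 mL/hr × 3.631111 mcg/mL = 72.62222 mcg/hr

72.6 mcg/hr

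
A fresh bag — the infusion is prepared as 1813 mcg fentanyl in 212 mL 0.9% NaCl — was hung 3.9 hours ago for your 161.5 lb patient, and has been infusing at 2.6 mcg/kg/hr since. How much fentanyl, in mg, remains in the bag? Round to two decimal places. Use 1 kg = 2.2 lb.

Weight = 161.5 lb ÷ 2.2 lb/kg = 73.40909 kg
Dose = 2.6 mcg/kg/hr × 73.40909 kg = 190.8636 mcg/hr
Concentration = 1813 mcg ÷ 212 mL = 8.551887 mcg/mL
Rate = 190.8636 mcg/hr ÷ 8.551887 mcg/mL = 22.31831 mL/hr
Volume infused = 22.31831 mL/hr × 3.9 hr = 87.0414 mL
Volume remaining = 212 − 87.0414 = 124.9586 mL
Drug remaining = 124.9586 mL × 8.551887 mcg/mL = 1068.632 mcg = 1.068632 mg

1.07 mg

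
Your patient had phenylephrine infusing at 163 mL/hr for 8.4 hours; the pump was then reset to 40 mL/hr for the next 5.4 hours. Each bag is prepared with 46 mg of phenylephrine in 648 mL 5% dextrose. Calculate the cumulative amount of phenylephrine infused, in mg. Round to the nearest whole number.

113 mg

Concentration = 46 mg ÷ 648 mL = 0.07098765 mg/mL
Stage 1: 163 mL/hr × 8.4 hr = 1369.2 mL → 1369.2 mL × 0.07098765 mg/mL = 97.1963 mg
Stage 2: 40 mL/hr × 5.4 hr = 216 mL → 216 mL × 0.07098765 mg/mL = 15.33333 mg
Total = 97.1963 + 15.33333 = 112.5296 mg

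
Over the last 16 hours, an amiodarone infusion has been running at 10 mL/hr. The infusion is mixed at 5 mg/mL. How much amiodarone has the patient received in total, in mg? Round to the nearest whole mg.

Drug rate = 10 mL/hr × 5 mg/mL = 50 mg/hr
Total = 50 mg/hr × 16 hr = 800 mg

800 mg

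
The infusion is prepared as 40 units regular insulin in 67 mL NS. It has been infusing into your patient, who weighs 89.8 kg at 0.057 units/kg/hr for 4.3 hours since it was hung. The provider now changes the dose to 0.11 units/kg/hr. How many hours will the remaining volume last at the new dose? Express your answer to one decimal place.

Initial rate:
Dose = 0.057 units/kg/hr × 89.8 kg = 5.1186 units/hr
Concentration = 40 units ÷ 67 mL = 0.5970149 units/mL
Rate = 5.1186 units/hr ÷ 0.5970149 units/mL = 8.573655 mL/hr
Volume infused so far = 8.573655 mL/hr × 4.3 hr = 36.86672 mL
Volume remaining = 67 − 36.86672 = 30.13328 mL
New rate:
Dose = 0.11 units/kg/hr × 89.8 kg = 9.878 units/hr
Rate = 9.878 units/hr ÷ 0.5970149 units/mL = 16.54565 mL/hr
Time remaining = 30.13328 mL ÷ 16.54565 mL/hr = 1.821221 hr

1.8 hours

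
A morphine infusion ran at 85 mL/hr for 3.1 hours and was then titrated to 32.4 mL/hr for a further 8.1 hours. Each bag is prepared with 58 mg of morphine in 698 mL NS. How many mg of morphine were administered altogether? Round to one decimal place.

43.7 mg

Concentration = 58 mg ÷ 698 mL = 0.08309456 mg/mL
Stage 1: 85 mL/hr × 3.1 hr = 263.5 mL → 263.5 mL × 0.08309456 mg/mL = 21.89542 mg
Stage 2: 32.4 mL/hr × 8.1 hr = 262.44 mL → 262.44 mL × 0.08309456 mg/mL = 21.80734 mg
Total = 21.89542 + 21.80734 = 43.70275 mg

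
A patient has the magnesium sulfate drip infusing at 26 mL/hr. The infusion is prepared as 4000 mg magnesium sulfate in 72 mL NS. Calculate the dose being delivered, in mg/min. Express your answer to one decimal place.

Concentration = 4000 mg ÷ 72 mL = 55.55556 mg/mL
Drug rate = 26 mL/hr × 55.55556 mg/mL = 1444.444 mg/hr
1444.444 mg/hr ÷ 60 min/hr = 24.07407 mg/min

24.1 mg/min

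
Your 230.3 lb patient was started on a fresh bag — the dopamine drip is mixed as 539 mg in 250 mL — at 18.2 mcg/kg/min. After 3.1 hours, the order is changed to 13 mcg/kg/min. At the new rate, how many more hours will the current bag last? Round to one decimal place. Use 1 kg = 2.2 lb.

Initial rate:
Weight = 230.3 lb ÷ 2.2 lb/kg = 104.6818 kg
Dose = 18.2 mcg/kg/min × 104.6818 kg = 1905.209 mcg/min
1905.209 mcg/min × 60 min/hr = 114312.5 mcg/hr
Concentration = 539 mg ÷ 250 mL = 2.156 mg/mL = 2156 mcg/mL
Rate = 114312.5 mcg/hr ÷ 2156 mcg/mL = 53.02066 mL/hr
Volume infused so far = 53.02066 mL/hr × 3.1 hr = 164.364 mL
Volume remaining = 250 − 164.364 = 85.63595 mL
New rate:
Dose = 13 mcg/kg/min × 104.6818 kg = 1360.864 mcg/min
1360.864 mcg/min × 60 min/hr = 81651.82 mcg/hr
Rate = 81651.82 mcg/hr ÷ 2156 mcg/mL = 37.8719 mL/hr
Time remaining = 85.63595 mL ÷ 37.8719 mL/hr = 2.2612 hr

2.3 hours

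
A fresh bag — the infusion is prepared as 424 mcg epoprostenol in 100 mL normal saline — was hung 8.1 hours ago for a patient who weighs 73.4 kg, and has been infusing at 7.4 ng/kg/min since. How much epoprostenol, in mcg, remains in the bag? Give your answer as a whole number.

Dose = 7.4 ng/kg/min × 73.4 kg = 543.16 ng/min
543.16 ng/min × 60 min/hr = 32589.6 ng/hr
Concentration = 424 mcg ÷ 100 mL = 4.24 mcg/mL = 4240 ng/mL
Rate = 32589.6 ng/hr ÷ 4240 ng/mL = 7.686226 mL/hr
Volume infused = 7.686226 mL/hr × 8.1 hr = 62.25843 mL
Volume remaining = 100 − 62.25843 = 37.74157 mL
Drug remaining = 37.74157 mL × 4240 ng/mL = 160024.2 ng = 160.0242 mcg

160 mcg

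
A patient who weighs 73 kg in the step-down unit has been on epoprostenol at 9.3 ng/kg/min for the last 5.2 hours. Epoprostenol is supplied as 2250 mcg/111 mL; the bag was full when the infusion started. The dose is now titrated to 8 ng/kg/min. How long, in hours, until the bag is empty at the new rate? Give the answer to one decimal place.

58.2 hours

Initial rate:
Dose = 9.3 ng/kg/min × 73 kg = 678.9 ng/min
678.9 ng/min × 60 min/hr = 40734 ng/hr
Concentration = 2250 mcg ÷ 111 mL = 20.27027 mcg/mL = 20270.27 ng/mL
Rate = 40734 ng/hr ÷ 20270.27 ng/mL = 2.009544 mL/hr
Volume infused so far = 2.009544 mL/hr × 5.2 hr = 10.44963 mL
Volume remaining = 111 − 10.44963 = 100.5504 mL
New rate:
Dose = 8 ng/kg/min × 73 kg = 584 ng/min
584 ng/min × 60 min/hr = 35040 ng/hr
Rate = 35040 ng/hr ÷ 20270.27 ng/mL = 1.72864 mL/hr
Time remaining = 100.5504 mL ÷ 1.72864 mL/hr = 58.16733 hr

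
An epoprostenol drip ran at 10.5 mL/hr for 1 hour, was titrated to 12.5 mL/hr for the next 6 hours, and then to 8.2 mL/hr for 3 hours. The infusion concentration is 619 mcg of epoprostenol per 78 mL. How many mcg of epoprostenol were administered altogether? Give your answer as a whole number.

874 mcg

Concentration = 619 mcg ÷ 78 mL = 7.935897 mcg/mL
Stage 1: 10.5 mL/hr × 1 hr = 10.5 mL → 10.5 mL × 7.935897 mcg/mL = 83.32692 mcg
Stage 2: 12.5 mL/hr × 6 hr = 75 mL → 75 mL × 7.935897 mcg/mL = 595.1923 mcg
Stage 3: 8.2 mL/hr × 3 hr = 24.6 mL → 24.6 mL × 7.935897 mcg/mL = 195.2231 mcg
Total = 83.32692 + 595.1923 + 195.2231 = 873.7423 mcg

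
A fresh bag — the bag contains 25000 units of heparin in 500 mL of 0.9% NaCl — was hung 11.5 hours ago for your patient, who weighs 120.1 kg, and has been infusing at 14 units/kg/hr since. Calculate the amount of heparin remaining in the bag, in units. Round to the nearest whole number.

5664 units

Dose = 14 units/kg/hr × 120.1 kg = 1681.4 units/hr
Concentration = 25000 units ÷ 500 mL = 50 units/mL
Rate = 1681.4 units/hr ÷ 50 units/mL = 33.628 mL/hr
Volume infused = 33.628 mL/hr × 11.5 hr = 386.722 mL
Volume remaining = 500 − 386.722 = 113.278 mL
Drug remaining = 113.278 mL × 50 units/mL = 5663.9 units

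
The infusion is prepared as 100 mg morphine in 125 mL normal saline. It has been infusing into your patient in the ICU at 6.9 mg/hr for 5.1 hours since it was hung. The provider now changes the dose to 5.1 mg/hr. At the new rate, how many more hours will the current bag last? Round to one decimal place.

12.7 hours

Initial rate:
Concentration = 100 mg ÷ 125 mL = 0.8 mg/mL
Rate = 6.9 mg/hr ÷ 0.8 mg/mL = 8.625 mL/hr
Volume infused so far = 8.625 mL/hr × 5.1 hr = 43.9875 mL
Volume remaining = 125 − 43.9875 = 81.0125 mL
New rate:
Rate = 5.1 mg/hr ÷ 0.8 mg/mL = 6.375 mL/hr
Time remaining = 81.0125 mL ÷ 6.375 mL/hr = 12.70784 hr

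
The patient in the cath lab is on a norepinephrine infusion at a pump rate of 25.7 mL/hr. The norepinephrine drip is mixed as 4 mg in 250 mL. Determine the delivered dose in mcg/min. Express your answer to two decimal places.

6.85 mcg/min

Concentration = 4 mg ÷ 250 mL = 0.016 mg/mL = 16 mcg/mL
Drug rate = 25.7 mL/hr × 16 mcg/mL = 411.2 mcg/hr
411.2 mcg/hr ÷ 60 min/hr = 6.853333 mcg/min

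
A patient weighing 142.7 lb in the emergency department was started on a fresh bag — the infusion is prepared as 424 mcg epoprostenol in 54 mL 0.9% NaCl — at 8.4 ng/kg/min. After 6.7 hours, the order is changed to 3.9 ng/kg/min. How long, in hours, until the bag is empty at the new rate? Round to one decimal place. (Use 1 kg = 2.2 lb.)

Initial rate:
Weight = 142.7 lb ÷ 2.2 lb/kg = 64.86364 kg
Dose = 8.4 ng/kg/min × 64.86364 kg = 544.8545 ng/min
544.8545 ng/min × 60 min/hr = 32691.27 ng/hr
Concentration = 424 mcg ÷ 54 mL = 7.851852 mcg/mL = 7851.852 ng/mL
Rate = 32691.27 ng/hr ÷ 7851.852 ng/mL = 4.163511 mL/hr
Volume infused so far = 4.163511 mL/hr × 6.7 hr = 27.89552 mL
Volume remaining = 54 − 27.89552 = 26.10448 mL
New rate:
Dose = 3.9 ng/kg/min × 64.86364 kg = 252.9682 ng/min
252.9682 ng/min × 60 min/hr = 15178.09 ng/hr
Rate = 15178.09 ng/hr ÷ 7851.852 ng/mL = 1.933059 mL/hr
Time remaining = 26.10448 mL ÷ 1.933059 mL/hr = 13.50423 hr

13.5 hours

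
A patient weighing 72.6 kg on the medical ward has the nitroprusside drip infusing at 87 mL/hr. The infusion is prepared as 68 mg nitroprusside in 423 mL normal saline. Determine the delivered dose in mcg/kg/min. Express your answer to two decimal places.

Concentration = 68 mg ÷ 423 mL = 0.1607565 mg/mL = 160.7565 mcg/mL
Drug rate = 87 mL/hr × 160.7565 mcg/mL = 13985.82 mcg/hr
13985.82 mcg/hr ÷ 60 min/hr = 233.0969 mcg/min
233.0969 mcg/min ÷ 72.6 kg = 3.210701 mcg/kg/min

3.21 mcg/kg/min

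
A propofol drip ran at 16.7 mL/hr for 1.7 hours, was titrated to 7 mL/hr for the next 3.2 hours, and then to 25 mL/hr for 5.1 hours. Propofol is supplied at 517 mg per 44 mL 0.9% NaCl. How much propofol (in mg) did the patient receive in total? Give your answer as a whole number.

2095 mg

Concentration = 517 mg ÷ 44 mL = 11.75 mg/mL
Stage 1: 16.7 mL/hr × 1.7 hr = 28.39 mL → 28.39 mL × 11.75 mg/mL = 333.5825 mg
Stage 2: 7 mL/hr × 3.2 hr = 22.4 mL → 22.4 mL × 11.75 mg/mL = 263.2 mg
Stage 3: 25 mL/hr × 5.1 hr = 127.5 mL → 127.5 mL × 11.75 mg/mL = 1498.125 mg
Total = 333.5825 + 263.2 + 1498.125 = 2094.907 mg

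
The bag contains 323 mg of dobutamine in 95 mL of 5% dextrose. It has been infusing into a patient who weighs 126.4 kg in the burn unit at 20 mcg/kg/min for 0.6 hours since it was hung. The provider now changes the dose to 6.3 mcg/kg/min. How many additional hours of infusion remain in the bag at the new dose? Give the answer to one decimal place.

4.9 hours

Initial rate:
Dose = 20 mcg/kg/min × 126.4 kg = 2528 mcg/min
2528 mcg/min × 60 min/hr = 151680 mcg/hr
Concentration = 323 mg ÷ 95 mL = 3.4 mg/mL = 3400 mcg/mL
Rate = 151680 mcg/hr ÷ 3400 mcg/mL = 44.61176 mL/hr
Volume infused so far = 44.61176 mL/hr × 0.6 hr = 26.76706 mL
Volume remaining = 95 − 26.76706 = 68.23294 mL
New rate:
Dose = 6.3 mcg/kg/min × 126.4 kg = 796.32 mcg/min
796.32 mcg/min × 60 min/hr = 47779.2 mcg/hr
Rate = 47779.2 mcg/hr ÷ 3400 mcg/mL = 14.05271 mL/hr
Time remaining = 68.23294 mL ÷ 14.05271 mL/hr = 4.855502 hr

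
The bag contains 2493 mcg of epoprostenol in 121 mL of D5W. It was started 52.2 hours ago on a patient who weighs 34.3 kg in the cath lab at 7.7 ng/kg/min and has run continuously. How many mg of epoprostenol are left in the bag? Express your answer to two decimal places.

Dose = 7.7 ng/kg/min × 34.3 kg = 264.11 ng/min
264.11 ng/min × 60 min/hr = 15846.6 ng/hr
Concentration = 2493 mcg ÷ 121 mL = 20.60331 mcg/mL = 20603.31 ng/mL
Rate = 15846.6 ng/hr ÷ 20603.31 ng/mL = 0.769129 mL/hr
Volume infused = 0.769129 mL/hr × 52.2 hr = 40.14853 mL
Volume remaining = 121 − 40.14853 = 80.85147 mL
Drug remaining = 80.85147 mL × 20603.31 ng/mL = 1665807 ng = 1.665807 mg

1.67 mg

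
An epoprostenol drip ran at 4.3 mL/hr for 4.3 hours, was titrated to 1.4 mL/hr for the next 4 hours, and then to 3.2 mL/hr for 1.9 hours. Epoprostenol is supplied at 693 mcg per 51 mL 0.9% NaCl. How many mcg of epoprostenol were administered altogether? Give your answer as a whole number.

Concentration = 693 mcg ÷ 51 mL = 13.58824 mcg/mL
Stage 1: 4.3 mL/hr × 4.3 hr = 18.49 mL → 18.49 mL × 13.58824 mcg/mL = 251.2465 mcg
Stage 2: 1.4 mL/hr × 4 hr = 5.6 mL → 5.6 mL × 13.58824 mcg/mL = 76.09412 mcg
Stage 3: 3.2 mL/hr × 1.9 hr = 6.08 mL → 6.08 mL × 13.58824 mcg/mL = 82.61647 mcg
Total = 251.2465 + 76.09412 + 82.61647 = 409.9571 mcg

410 mcg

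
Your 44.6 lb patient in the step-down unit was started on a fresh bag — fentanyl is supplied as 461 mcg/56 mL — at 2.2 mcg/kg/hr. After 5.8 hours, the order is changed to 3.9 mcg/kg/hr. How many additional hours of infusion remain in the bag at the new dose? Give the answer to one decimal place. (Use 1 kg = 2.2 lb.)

2.6 hours

Initial rate:
Weight = 44.6 lb ÷ 2.2 lb/kg = 20.27273 kg
Dose = 2.2 mcg/kg/hr × 20.27273 kg = 44.6 mcg/hr
Concentration = 461 mcg ÷ 56 mL = 8.232143 mcg/mL
Rate = 44.6 mcg/hr ÷ 8.232143 mcg/mL = 5.417787 mL/hr
Volume infused so far = 5.417787 mL/hr × 5.8 hr = 31.42317 mL
Volume remaining = 56 − 31.42317 = 24.57683 mL
New rate:
Dose = 3.9 mcg/kg/hr × 20.27273 kg = 79.06364 mcg/hr
Rate = 79.06364 mcg/hr ÷ 8.232143 mcg/mL = 9.60426 mL/hr
Time remaining = 24.57683 mL ÷ 9.60426 mL/hr = 2.558951 hr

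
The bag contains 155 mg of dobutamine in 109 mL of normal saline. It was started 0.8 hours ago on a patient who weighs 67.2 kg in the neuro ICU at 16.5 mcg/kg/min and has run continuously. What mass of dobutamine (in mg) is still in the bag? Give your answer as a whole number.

102 mg

Dose = 16.5 mcg/kg/min × 67.2 kg = 1108.8 mcg/min
1108.8 mcg/min × 60 min/hr = 66528 mcg/hr
Concentration = 155 mg ÷ 109 mL = 1.422018 mg/mL = 1422.018 mcg/mL
Rate = 66528 mcg/hr ÷ 1422.018 mcg/mL = 46.78421 mL/hr
Volume infused = 46.78421 mL/hr × 0.8 hr = 37.42737 mL
Volume remaining = 109 − 37.42737 = 71.57263 mL
Drug remaining = 71.57263 mL × 1422.018 mcg/mL = 101777.6 mcg = 101.7776 mg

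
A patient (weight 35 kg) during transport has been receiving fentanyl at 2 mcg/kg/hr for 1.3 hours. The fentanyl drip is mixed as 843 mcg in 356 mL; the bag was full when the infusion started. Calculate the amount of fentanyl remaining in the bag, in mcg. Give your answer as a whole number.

752 mcg

Dose = 2 mcg/kg/hr × 35 kg = 70 mcg/hr
Concentration = 843 mcg ÷ 356 mL = 2.367978 mcg/mL
Rate = 70 mcg/hr ÷ 2.367978 mcg/mL = 29.56109 mL/hr
Volume infused = 29.56109 mL/hr × 1.3 hr = 38.42942 mL
Volume remaining = 356 − 38.42942 = 317.5706 mL
Drug remaining = 317.5706 mL × 2.367978 mcg/mL = 752 mcg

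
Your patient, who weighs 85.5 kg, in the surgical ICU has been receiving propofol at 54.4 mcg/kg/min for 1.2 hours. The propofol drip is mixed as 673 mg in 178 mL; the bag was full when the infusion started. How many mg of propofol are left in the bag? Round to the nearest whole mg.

Dose = 54.4 mcg/kg/min × 85.5 kg = 4651.2 mcg/min
4651.2 mcg/min × 60 min/hr = 279072 mcg/hr
Concentration = 673 mg ÷ 178 mL = 3.780899 mg/mL = 3780.899 mcg/mL
Rate = 279072 mcg/hr ÷ 3780.899 mcg/mL = 73.81102 mL/hr
Volume infused = 73.81102 mL/hr × 1.2 hr = 88.57322 mL
Volume remaining = 178 − 88.57322 = 89.42678 mL
Drug remaining = 89.42678 mL × 3780.899 mcg/mL = 338113.6 mcg = 338.1136 mg

338 mg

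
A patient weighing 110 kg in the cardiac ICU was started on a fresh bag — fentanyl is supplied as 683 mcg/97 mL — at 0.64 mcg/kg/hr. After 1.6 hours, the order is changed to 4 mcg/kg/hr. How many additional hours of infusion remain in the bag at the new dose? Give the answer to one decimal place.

Initial rate:
Dose = 0.64 mcg/kg/hr × 110 kg = 70.4 mcg/hr
Concentration = 683 mcg ÷ 97 mL = 7.041237 mcg/mL
Rate = 70.4 mcg/hr ÷ 7.041237 mcg/mL = 9.998243 mL/hr
Volume infused so far = 9.998243 mL/hr × 1.6 hr = 15.99719 mL
Volume remaining = 97 − 15.99719 = 81.00281 mL
New rate:
Dose = 4 mcg/kg/hr × 110 kg = 440 mcg/hr
Rate = 440 mcg/hr ÷ 7.041237 mcg/mL = 62.48902 mL/hr
Time remaining = 81.00281 mL ÷ 62.48902 mL/hr = 1.296273 hr

1.3 hours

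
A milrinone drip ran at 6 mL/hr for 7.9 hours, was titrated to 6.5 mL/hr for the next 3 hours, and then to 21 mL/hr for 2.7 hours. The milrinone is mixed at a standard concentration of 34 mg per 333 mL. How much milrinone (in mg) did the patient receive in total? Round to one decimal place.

Concentration = 34 mg ÷ 333 mL = 0.1021021 mg/mL
Stage 1: 6 mL/hr × 7.9 hr = 47.4 mL → 47.4 mL × 0.1021021 mg/mL = 4.83964 mg
Stage 2: 6.5 mL/hr × 3 hr = 19.5 mL → 19.5 mL × 0.1021021 mg/mL = 1.990991 mg
Stage 3: 21 mL/hr × 2.7 hr = 56.7 mL → 56.7 mL × 0.1021021 mg/mL = 5.789189 mg
Total = 4.83964 + 1.990991 + 5.789189 = 12.61982 mg

12.6 mg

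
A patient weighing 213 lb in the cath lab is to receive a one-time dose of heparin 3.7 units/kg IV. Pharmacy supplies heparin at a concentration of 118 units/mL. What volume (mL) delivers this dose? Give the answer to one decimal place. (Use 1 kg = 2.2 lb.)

Weight = 213 lb ÷ 2.2 lb/kg = 96.81818 kg
Dose = 3.7 units/kg × 96.81818 kg = 358.2273 units
Volume = 358.2273 units ÷ 118 units/mL = 3.035824 mL

3.0 mL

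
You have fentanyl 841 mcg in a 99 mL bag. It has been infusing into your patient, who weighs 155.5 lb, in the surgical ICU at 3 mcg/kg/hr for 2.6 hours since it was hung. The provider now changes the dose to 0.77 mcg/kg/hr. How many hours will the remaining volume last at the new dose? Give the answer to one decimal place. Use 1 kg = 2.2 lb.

Initial rate:
Weight = 155.5 lb ÷ 2.2 lb/kg = 70.68182 kg
Dose = 3 mcg/kg/hr × 70.68182 kg = 212.0455 mcg/hr
Concentration = 841 mcg ÷ 99 mL = 8.494949 mcg/mL
Rate = 212.0455 mcg/hr ÷ 8.494949 mcg/mL = 24.96136 mL/hr
Volume infused so far = 24.96136 mL/hr × 2.6 hr = 64.89952 mL
Volume remaining = 99 − 64.89952 = 34.10048 mL
New rate:
Dose = 0.77 mcg/kg/hr × 70.68182 kg = 54.425 mcg/hr
Rate = 54.425 mcg/hr ÷ 8.494949 mcg/mL = 6.406748 mL/hr
Time remaining = 34.10048 mL ÷ 6.406748 mL/hr = 5.322587 hr

5.3 hours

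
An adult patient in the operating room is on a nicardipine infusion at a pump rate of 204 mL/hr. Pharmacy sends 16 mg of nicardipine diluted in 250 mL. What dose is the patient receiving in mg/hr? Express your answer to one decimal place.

Concentration = 16 mg ÷ 250 mL = 0.064 mg/mL
Drug rate = 204 mL/hr × 0.064 mg/mL = 13.056 mg/hr

13.1 mg/hr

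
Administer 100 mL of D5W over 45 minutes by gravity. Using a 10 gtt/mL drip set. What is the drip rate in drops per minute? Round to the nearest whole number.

100 mL ÷ (45 min) = 2.222222 mL/min
2.222222 mL/min × 10 gtt/mL = 22.22222 gtt/min

22 gtt/min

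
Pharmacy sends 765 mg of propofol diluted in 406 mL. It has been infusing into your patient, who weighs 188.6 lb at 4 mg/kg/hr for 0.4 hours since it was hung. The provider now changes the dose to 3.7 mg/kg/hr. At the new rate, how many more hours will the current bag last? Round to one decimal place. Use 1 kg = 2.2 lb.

2.0 hours

Initial rate:
Weight = 188.6 lb ÷ 2.2 lb/kg = 85.72727 kg
Dose = 4 mg/kg/hr × 85.72727 kg = 342.9091 mg/hr
Concentration = 765 mg ÷ 406 mL = 1.884236 mg/mL
Rate = 342.9091 mg/hr ÷ 1.884236 mg/mL = 181.9884 mL/hr
Volume infused so far = 181.9884 mL/hr × 0.4 hr = 72.79534 mL
Volume remaining = 406 − 72.79534 = 333.2047 mL
New rate:
Dose = 3.7 mg/kg/hr × 85.72727 kg = 317.1909 mg/hr
Rate = 317.1909 mg/hr ÷ 1.884236 mg/mL = 168.3392 mL/hr
Time remaining = 333.2047 mL ÷ 168.3392 mL/hr = 1.979364 hr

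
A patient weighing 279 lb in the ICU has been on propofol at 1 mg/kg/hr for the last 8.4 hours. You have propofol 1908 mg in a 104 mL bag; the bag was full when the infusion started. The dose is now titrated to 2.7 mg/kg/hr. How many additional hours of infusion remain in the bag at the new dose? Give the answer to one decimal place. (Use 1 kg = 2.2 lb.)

2.5 hours

Initial rate:
Weight = 279 lb ÷ 2.2 lb/kg = 126.8182 kg
Dose = 1 mg/kg/hr × 126.8182 kg = 126.8182 mg/hr
Concentration = 1908 mg ÷ 104 mL = 18.34615 mg/mL
Rate = 126.8182 mg/hr ÷ 18.34615 mg/mL = 6.912521 mL/hr
Volume infused so far = 6.912521 mL/hr × 8.4 hr = 58.06518 mL
Volume remaining = 104 − 58.06518 = 45.93482 mL
New rate:
Dose = 2.7 mg/kg/hr × 126.8182 kg = 342.4091 mg/hr
Rate = 342.4091 mg/hr ÷ 18.34615 mg/mL = 18.66381 mL/hr
Time remaining = 45.93482 mL ÷ 18.66381 mL/hr = 2.461171 hr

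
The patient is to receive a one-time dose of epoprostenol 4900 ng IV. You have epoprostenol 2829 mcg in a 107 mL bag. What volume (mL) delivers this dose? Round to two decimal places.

0.19 mL

Concentration = 2829 mcg ÷ 107 mL = 26.43925 mcg/mL = 26439.25 ng/mL
Volume = 4900 ng ÷ 26439.25 ng/mL = 0.1853305 mL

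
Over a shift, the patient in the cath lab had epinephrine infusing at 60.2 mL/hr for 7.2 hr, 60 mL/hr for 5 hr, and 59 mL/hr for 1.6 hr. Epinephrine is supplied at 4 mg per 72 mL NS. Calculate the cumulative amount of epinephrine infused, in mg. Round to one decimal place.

Concentration = 4 mg ÷ 72 mL = 0.05555556 mg/mL
Stage 1: 60.2 mL/hr × 7.2 hr = 433.44 mL → 433.44 mL × 0.05555556 mg/mL = 24.08 mg
Stage 2: 60 mL/hr × 5 hr = 300 mL → 300 mL × 0.05555556 mg/mL = 16.66667 mg
Stage 3: 59 mL/hr × 1.6 hr = 94.4 mL → 94.4 mL × 0.05555556 mg/mL = 5.244444 mg
Total = 24.08 + 16.66667 + 5.244444 = 45.99111 mg

46.0 mg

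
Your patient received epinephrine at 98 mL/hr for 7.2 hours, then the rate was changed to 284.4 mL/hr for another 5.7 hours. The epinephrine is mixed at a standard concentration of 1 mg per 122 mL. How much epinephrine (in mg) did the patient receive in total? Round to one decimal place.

Concentration = 1 mg ÷ 122 mL = 0.008196721 mg/mL
Stage 1: 98 mL/hr × 7.2 hr = 705.6 mL → 705.6 mL × 0.008196721 mg/mL = 5.783607 mg
Stage 2: 284.4 mL/hr × 5.7 hr = 1621.08 mL → 1621.08 mL × 0.008196721 mg/mL = 13.28754 mg
Total = 5.783607 + 13.28754 = 19.07115 mg

19.1 mg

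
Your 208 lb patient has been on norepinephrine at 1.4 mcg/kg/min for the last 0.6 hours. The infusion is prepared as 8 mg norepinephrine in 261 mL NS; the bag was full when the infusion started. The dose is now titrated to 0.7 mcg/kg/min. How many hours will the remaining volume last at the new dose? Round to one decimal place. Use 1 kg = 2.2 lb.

0.8 hours

Initial rate:
Weight = 208 lb ÷ 2.2 lb/kg = 94.54545 kg
Dose = 1.4 mcg/kg/min × 94.54545 kg = 132.3636 mcg/min
132.3636 mcg/min × 60 min/hr = 7941.818 mcg/hr
Concentration = 8 mg ÷ 261 mL = 0.03065134 mg/mL = 30.65134 mcg/mL
Rate = 7941.818 mcg/hr ÷ 30.65134 mcg/mL = 259.1018 mL/hr
Volume infused so far = 259.1018 mL/hr × 0.6 hr = 155.4611 mL
Volume remaining = 261 − 155.4611 = 105.5389 mL
New rate:
Dose = 0.7 mcg/kg/min × 94.54545 kg = 66.18182 mcg/min
66.18182 mcg/min × 60 min/hr = 3970.909 mcg/hr
Rate = 3970.909 mcg/hr ÷ 30.65134 mcg/mL = 129.5509 mL/hr
Time remaining = 105.5389 mL ÷ 129.5509 mL/hr = 0.814652 hr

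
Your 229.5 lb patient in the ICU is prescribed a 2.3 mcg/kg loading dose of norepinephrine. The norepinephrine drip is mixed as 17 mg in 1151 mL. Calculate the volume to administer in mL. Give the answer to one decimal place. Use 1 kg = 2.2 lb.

Weight = 229.5 lb ÷ 2.2 lb/kg = 104.3182 kg
Dose = 2.3 mcg/kg × 104.3182 kg = 239.9318 mcg
Concentration = 17 mg ÷ 1151 mL = 0.01476977 mg/mL = 14.76977 mcg/mL
Volume = 239.9318 mcg ÷ 14.76977 mcg/mL = 16.2448 mL

16.2 mL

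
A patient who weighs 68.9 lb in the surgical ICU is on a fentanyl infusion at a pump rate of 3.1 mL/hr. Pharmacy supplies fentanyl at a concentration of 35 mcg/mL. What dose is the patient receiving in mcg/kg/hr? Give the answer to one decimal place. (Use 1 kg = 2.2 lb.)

3.5 mcg/kg/hr

Weight = 68.9 lb ÷ 2.2 lb/kg = 31.31818 kg
Drug rate = 3.1 mL/hr × 35 mcg/mL = 108.5 mcg/hr
108.5 mcg/hr ÷ 31.31818 kg = 3.464441 mcg/kg/hr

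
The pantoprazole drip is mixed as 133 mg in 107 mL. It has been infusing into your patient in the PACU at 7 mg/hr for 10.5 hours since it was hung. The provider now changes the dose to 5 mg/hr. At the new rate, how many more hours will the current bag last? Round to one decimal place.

11.9 hours

Initial rate:
Concentration = 133 mg ÷ 107 mL = 1.242991 mg/mL
Rate = 7 mg/hr ÷ 1.242991 mg/mL = 5.631579 mL/hr
Volume infused so far = 5.631579 mL/hr × 10.5 hr = 59.13158 mL
Volume remaining = 107 − 59.13158 = 47.86842 mL
New rate:
Rate = 5 mg/hr ÷ 1.242991 mg/mL = 4.022556 mL/hr
Time remaining = 47.86842 mL ÷ 4.022556 mL/hr = 11.9 hr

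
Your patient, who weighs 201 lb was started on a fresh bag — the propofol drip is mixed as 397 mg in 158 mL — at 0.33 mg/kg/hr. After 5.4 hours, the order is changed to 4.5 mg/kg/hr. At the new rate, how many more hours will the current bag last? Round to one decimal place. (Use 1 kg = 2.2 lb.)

0.6 hours

Initial rate:
Weight = 201 lb ÷ 2.2 lb/kg = 91.36364 kg
Dose = 0.33 mg/kg/hr × 91.36364 kg = 30.15 mg/hr
Concentration = 397 mg ÷ 158 mL = 2.512658 mg/mL
Rate = 30.15 mg/hr ÷ 2.512658 mg/mL = 11.99924 mL/hr
Volume infused so far = 11.99924 mL/hr × 5.4 hr = 64.79592 mL
Volume remaining = 158 − 64.79592 = 93.20408 mL
New rate:
Dose = 4.5 mg/kg/hr × 91.36364 kg = 411.1364 mg/hr
Rate = 411.1364 mg/hr ÷ 2.512658 mg/mL = 163.6261 mL/hr
Time remaining = 93.20408 mL ÷ 163.6261 mL/hr = 0.5696164 hr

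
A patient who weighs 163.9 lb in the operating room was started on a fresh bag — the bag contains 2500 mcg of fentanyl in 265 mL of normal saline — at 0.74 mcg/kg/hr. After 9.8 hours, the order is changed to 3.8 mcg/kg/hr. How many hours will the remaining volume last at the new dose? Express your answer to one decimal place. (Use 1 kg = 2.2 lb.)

6.9 hours

Initial rate:
Weight = 163.9 lb ÷ 2.2 lb/kg = 74.5 kg
Dose = 0.74 mcg/kg/hr × 74.5 kg = 55.13 mcg/hr
Concentration = 2500 mcg ÷ 265 mL = 9.433962 mcg/mL
Rate = 55.13 mcg/hr ÷ 9.433962 mcg/mL = 5.84378 mL/hr
Volume infused so far = 5.84378 mL/hr × 9.8 hr = 57.26904 mL
Volume remaining = 265 − 57.26904 = 207.731 mL
New rate:
Dose = 3.8 mcg/kg/hr × 74.5 kg = 283.1 mcg/hr
Rate = 283.1 mcg/hr ÷ 9.433962 mcg/mL = 30.0086 mL/hr
Time remaining = 207.731 mL ÷ 30.0086 mL/hr = 6.922381 hr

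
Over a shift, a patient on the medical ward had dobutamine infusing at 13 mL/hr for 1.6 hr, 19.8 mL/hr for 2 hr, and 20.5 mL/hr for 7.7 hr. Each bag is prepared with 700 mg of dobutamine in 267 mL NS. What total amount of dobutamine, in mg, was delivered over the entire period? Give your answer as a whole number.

Concentration = 700 mg ÷ 267 mL = 2.621723 mg/mL
Stage 1: 13 mL/hr × 1.6 hr = 20.8 mL → 20.8 mL × 2.621723 mg/mL = 54.53184 mg
Stage 2: 19.8 mL/hr × 2 hr = 39.6 mL → 39.6 mL × 2.621723 mg/mL = 103.8202 mg
Stage 3: 20.5 mL/hr × 7.7 hr = 157.85 mL → 157.85 mL × 2.621723 mg/mL = 413.839 mg
Total = 54.53184 + 103.8202 + 413.839 = 572.191 mg

572 mg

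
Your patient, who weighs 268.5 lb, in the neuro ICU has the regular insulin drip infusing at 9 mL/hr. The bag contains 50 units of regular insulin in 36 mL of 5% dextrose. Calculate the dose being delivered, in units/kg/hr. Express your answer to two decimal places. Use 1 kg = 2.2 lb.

0.10 units/kg/hr

Weight = 268.5 lb ÷ 2.2 lb/kg = 122.0455 kg
Concentration = 50 units ÷ 36 mL = 1.388889 units/mL
Drug rate = 9 mL/hr × 1.388889 units/mL = 12.5 units/hr
12.5 units/hr ÷ 122.0455 kg = 0.1024209 units/kg/hr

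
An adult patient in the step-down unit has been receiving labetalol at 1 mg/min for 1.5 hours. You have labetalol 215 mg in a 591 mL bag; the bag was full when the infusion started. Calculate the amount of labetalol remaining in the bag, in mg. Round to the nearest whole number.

1 mg/min × 60 min/hr = 60 mg/hr
Concentration = 215 mg ÷ 591 mL = 0.3637902 mg/mL
Rate = 60 mg/hr ÷ 0.3637902 mg/mL = 164.9302 mL/hr
Volume infused = 164.9302 mL/hr × 1.5 hr = 247.3953 mL
Volume remaining = 591 − 247.3953 = 343.6047 mL
Drug remaining = 343.6047 mL × 0.3637902 mg/mL = 125 mg

125 mg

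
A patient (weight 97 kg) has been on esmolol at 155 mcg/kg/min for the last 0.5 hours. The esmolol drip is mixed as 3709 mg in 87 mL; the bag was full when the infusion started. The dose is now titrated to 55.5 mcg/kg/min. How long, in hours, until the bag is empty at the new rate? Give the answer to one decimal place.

Initial rate:
Dose = 155 mcg/kg/min × 97 kg = 15035 mcg/min
15035 mcg/min × 60 min/hr = 902100 mcg/hr
Concentration = 3709 mg ÷ 87 mL = 42.63218 mg/mL = 42632.18 mcg/mL
Rate = 902100 mcg/hr ÷ 42632.18 mcg/mL = 21.16007 mL/hr
Volume infused so far = 21.16007 mL/hr × 0.5 hr = 10.58004 mL
Volume remaining = 87 − 10.58004 = 76.41996 mL
New rate:
Dose = 55.5 mcg/kg/min × 97 kg = 5383.5 mcg/min
5383.5 mcg/min × 60 min/hr = 323010 mcg/hr
Rate = 323010 mcg/hr ÷ 42632.18 mcg/mL = 7.57667 mL/hr
Time remaining = 76.41996 mL ÷ 7.57667 mL/hr = 10.08622 hr

10.1 hours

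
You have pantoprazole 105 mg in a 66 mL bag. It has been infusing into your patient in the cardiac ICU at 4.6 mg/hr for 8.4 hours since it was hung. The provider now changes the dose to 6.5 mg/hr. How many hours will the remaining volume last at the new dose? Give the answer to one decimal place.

10.2 hours

Initial rate:
Concentration = 105 mg ÷ 66 mL = 1.590909 mg/mL
Rate = 4.6 mg/hr ÷ 1.590909 mg/mL = 2.891429 mL/hr
Volume infused so far = 2.891429 mL/hr × 8.4 hr = 24.288 mL
Volume remaining = 66 − 24.288 = 41.712 mL
New rate:
Rate = 6.5 mg/hr ÷ 1.590909 mg/mL = 4.085714 mL/hr
Time remaining = 41.712 mL ÷ 4.085714 mL/hr = 10.20923 hr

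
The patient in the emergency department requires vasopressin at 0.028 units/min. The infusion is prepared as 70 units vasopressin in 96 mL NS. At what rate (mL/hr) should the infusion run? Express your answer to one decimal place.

2.3 mL/hr

0.028 units/min × 60 min/hr = 1.68 units/hr
Concentration = 70 units ÷ 96 mL = 0.7291667 units/mL
Rate = 1.68 units/hr ÷ 0.7291667 units/mL = 2.304 mL/hr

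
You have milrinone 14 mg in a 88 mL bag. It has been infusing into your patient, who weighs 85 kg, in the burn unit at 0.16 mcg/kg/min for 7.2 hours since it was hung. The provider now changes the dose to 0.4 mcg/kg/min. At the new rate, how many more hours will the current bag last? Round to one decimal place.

4.0 hours

Initial rate:
Dose = 0.16 mcg/kg/min × 85 kg = 13.6 mcg/min
13.6 mcg/min × 60 min/hr = 816 mcg/hr
Concentration = 14 mg ÷ 88 mL = 0.1590909 mg/mL = 159.0909 mcg/mL
Rate = 816 mcg/hr ÷ 159.0909 mcg/mL = 5.129143 mL/hr
Volume infused so far = 5.129143 mL/hr × 7.2 hr = 36.92983 mL
Volume remaining = 88 − 36.92983 = 51.07017 mL
New rate:
Dose = 0.4 mcg/kg/min × 85 kg = 34 mcg/min
34 mcg/min × 60 min/hr = 2040 mcg/hr
Rate = 2040 mcg/hr ÷ 159.0909 mcg/mL = 12.82286 mL/hr
Time remaining = 51.07017 mL ÷ 12.82286 mL/hr = 3.982745 hr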